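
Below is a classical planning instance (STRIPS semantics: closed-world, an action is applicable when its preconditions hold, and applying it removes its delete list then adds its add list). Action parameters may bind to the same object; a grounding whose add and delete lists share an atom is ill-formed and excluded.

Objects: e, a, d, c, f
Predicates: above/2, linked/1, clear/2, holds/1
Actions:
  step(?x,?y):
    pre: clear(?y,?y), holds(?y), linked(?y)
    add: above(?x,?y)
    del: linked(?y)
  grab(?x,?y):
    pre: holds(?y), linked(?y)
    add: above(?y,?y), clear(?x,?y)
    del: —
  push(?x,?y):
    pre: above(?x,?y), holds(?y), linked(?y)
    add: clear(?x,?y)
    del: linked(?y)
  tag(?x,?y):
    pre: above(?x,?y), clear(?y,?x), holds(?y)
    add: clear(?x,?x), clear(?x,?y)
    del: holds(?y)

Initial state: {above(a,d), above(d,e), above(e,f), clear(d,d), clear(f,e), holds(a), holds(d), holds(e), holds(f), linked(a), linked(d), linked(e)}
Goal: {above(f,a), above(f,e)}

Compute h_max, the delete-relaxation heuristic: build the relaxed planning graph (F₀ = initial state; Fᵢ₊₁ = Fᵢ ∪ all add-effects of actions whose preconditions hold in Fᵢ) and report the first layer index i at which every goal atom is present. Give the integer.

F0 = init (12 atoms)
F1 = F0 ∪ {above(a,a), above(c,d), above(d,d), above(e,d), above(e,e), above(f,d), clear(a,a), clear(a,d), clear(a,e), clear(c,a), clear(c,d), clear(c,e), clear(d,a), clear(d,e), clear(e,a), clear(e,d), clear(e,e), clear(e,f), clear(f,a), clear(f,d)}  (32 atoms)
F2 = F1 ∪ {above(a,e), above(c,a), above(c,e), above(d,a), above(e,a), above(f,a), above(f,e)}  (39 atoms)
goal ⊆ F2  ⇒  h_max = 2

2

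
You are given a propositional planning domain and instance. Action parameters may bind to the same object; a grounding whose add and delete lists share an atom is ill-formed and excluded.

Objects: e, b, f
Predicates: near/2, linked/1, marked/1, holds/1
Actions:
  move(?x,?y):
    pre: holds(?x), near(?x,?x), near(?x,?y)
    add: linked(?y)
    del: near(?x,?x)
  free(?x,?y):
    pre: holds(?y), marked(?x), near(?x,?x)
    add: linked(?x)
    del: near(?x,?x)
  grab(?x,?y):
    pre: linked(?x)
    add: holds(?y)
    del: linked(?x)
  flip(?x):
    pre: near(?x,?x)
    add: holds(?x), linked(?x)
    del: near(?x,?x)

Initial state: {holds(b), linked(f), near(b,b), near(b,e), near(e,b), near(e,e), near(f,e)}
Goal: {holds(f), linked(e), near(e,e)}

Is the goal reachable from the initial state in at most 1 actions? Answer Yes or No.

No

1. move(b,e)  →  {holds(b), linked(e), linked(f), near(b,e), near(e,b), near(e,e), near(f,e)}
2. grab(f,f)  →  {holds(b), holds(f), linked(e), near(b,e), near(e,b), near(e,e), near(f,e)}
optimal plan length = 2; 2 > 1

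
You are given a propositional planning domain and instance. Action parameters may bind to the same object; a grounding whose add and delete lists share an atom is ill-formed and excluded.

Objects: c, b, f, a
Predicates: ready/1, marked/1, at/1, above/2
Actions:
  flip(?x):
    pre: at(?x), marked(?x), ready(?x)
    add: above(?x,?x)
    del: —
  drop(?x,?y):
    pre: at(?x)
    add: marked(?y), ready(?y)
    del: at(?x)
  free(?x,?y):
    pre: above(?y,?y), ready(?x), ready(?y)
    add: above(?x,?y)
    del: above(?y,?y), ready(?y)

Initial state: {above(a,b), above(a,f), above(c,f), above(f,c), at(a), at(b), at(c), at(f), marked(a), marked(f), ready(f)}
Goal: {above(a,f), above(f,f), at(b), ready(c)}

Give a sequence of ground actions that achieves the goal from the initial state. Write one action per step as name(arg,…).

flip(f); drop(c,c)

1. flip(f)  →  {above(a,b), above(a,f), above(c,f), above(f,c), above(f,f), at(a), at(b), at(c), at(f), marked(a), marked(f), ready(f)}
2. drop(c,c)  →  {above(a,b), above(a,f), above(c,f), above(f,c), above(f,f), at(a), at(b), at(f), marked(a), marked(c), marked(f), ready(c), ready(f)}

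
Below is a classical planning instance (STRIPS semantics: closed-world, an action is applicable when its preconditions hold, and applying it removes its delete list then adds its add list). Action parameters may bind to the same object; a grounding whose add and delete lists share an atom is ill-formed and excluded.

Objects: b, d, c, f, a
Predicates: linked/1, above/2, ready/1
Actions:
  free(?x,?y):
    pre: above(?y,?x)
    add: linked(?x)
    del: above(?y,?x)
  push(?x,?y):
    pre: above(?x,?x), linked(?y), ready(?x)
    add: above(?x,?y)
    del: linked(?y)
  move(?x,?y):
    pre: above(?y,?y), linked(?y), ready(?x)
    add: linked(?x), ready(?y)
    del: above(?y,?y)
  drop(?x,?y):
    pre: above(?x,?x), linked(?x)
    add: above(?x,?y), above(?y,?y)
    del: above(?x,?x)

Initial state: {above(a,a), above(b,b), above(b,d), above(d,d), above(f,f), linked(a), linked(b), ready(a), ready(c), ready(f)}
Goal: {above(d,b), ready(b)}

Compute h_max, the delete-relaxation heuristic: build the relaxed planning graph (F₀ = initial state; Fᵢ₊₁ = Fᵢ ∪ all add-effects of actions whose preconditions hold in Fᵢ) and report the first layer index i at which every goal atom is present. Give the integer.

F0 = init (10 atoms)
F1 = F0 ∪ {above(a,b), above(a,c), above(a,d), above(a,f), above(b,a), above(b,c), above(b,f), above(c,c), above(f,a), above(f,b), linked(c), linked(d), linked(f), ready(b)}  (24 atoms)
F2 = F1 ∪ {above(c,a), above(c,b), above(c,d), above(c,f), above(d,a), above(d,b), above(d,c), above(d,f), above(f,c), above(f,d), ready(d)}  (35 atoms)
goal ⊆ F2  ⇒  h_max = 2

2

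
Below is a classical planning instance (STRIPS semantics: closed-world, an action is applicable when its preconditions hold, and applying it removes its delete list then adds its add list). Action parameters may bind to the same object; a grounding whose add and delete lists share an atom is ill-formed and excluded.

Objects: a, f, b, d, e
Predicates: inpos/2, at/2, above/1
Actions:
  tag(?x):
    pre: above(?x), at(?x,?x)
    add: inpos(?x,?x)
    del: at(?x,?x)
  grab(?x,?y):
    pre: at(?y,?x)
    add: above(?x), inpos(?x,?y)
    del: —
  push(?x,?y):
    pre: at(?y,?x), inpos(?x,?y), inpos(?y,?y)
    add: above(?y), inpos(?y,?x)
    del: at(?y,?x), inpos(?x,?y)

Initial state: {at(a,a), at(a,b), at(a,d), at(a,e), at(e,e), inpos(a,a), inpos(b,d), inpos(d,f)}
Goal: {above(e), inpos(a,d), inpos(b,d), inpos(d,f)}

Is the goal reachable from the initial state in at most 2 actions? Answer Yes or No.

1. grab(d,a)  →  {above(d), at(a,a), at(a,b), at(a,d), at(a,e), at(e,e), inpos(a,a), inpos(b,d), inpos(d,a), inpos(d,f)}
2. grab(e,a)  →  {above(d), above(e), at(a,a), at(a,b), at(a,d), at(a,e), at(e,e), inpos(a,a), inpos(b,d), inpos(d,a), inpos(d,f), inpos(e,a)}
3. push(d,a)  →  {above(a), above(d), above(e), at(a,a), at(a,b), at(a,e), at(e,e), inpos(a,a), inpos(a,d), inpos(b,d), inpos(d,f), inpos(e,a)}
optimal plan length = 3; 3 > 2

No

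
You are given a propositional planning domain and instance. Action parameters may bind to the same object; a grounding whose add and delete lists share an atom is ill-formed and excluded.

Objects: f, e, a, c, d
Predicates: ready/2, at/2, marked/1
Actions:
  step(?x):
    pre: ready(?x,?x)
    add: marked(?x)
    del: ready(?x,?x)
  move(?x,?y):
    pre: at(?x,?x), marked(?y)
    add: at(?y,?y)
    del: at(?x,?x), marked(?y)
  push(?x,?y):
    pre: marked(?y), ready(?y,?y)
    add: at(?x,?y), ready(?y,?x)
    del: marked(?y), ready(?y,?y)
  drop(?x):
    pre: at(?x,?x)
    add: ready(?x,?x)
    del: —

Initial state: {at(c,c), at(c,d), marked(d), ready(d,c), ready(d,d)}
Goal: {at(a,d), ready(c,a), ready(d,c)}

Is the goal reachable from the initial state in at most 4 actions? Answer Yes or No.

1. push(a,d)  →  {at(a,d), at(c,c), at(c,d), ready(d,a), ready(d,c)}
2. drop(c)  →  {at(a,d), at(c,c), at(c,d), ready(c,c), ready(d,a), ready(d,c)}
3. step(c)  →  {at(a,d), at(c,c), at(c,d), marked(c), ready(d,a), ready(d,c)}
4. drop(c)  →  {at(a,d), at(c,c), at(c,d), marked(c), ready(c,c), ready(d,a), ready(d,c)}
5. push(a,c)  →  {at(a,c), at(a,d), at(c,c), at(c,d), ready(c,a), ready(d,a), ready(d,c)}
optimal plan length = 5; 5 > 4

No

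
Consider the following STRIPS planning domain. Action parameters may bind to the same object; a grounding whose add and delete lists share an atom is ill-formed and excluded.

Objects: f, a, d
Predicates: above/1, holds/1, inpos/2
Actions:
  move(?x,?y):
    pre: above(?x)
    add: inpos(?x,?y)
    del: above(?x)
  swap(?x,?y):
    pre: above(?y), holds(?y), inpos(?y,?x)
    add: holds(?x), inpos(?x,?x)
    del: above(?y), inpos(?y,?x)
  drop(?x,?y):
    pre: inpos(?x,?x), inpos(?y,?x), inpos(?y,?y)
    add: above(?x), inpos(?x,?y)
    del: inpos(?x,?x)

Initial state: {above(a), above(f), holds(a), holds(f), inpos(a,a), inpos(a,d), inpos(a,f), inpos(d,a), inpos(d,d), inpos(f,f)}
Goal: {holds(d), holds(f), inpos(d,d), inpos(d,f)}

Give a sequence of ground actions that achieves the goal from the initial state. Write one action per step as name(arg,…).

1. move(f,d)  →  {above(a), holds(a), holds(f), inpos(a,a), inpos(a,d), inpos(a,f), inpos(d,a), inpos(d,d), inpos(f,d), inpos(f,f)}
2. drop(d,f)  →  {above(a), above(d), holds(a), holds(f), inpos(a,a), inpos(a,d), inpos(a,f), inpos(d,a), inpos(d,f), inpos(f,d), inpos(f,f)}
3. swap(d,a)  →  {above(d), holds(a), holds(d), holds(f), inpos(a,a), inpos(a,f), inpos(d,a), inpos(d,d), inpos(d,f), inpos(f,d), inpos(f,f)}

move(f,d); drop(d,f); swap(d,a)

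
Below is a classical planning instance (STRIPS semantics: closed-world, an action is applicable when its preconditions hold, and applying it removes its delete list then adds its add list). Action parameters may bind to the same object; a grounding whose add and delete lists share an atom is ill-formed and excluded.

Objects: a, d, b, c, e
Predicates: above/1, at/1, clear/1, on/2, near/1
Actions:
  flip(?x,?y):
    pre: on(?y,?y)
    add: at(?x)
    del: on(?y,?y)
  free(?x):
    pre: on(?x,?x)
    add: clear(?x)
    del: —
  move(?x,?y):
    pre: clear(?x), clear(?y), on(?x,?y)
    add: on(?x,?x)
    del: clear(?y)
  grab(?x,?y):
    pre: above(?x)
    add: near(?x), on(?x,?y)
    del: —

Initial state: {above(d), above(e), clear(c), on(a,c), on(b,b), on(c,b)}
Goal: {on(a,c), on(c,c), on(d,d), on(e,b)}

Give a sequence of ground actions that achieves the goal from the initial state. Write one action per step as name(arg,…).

free(b); move(c,b); grab(d,d); grab(e,b)

1. free(b)  →  {above(d), above(e), clear(b), clear(c), on(a,c), on(b,b), on(c,b)}
2. move(c,b)  →  {above(d), above(e), clear(c), on(a,c), on(b,b), on(c,b), on(c,c)}
3. grab(d,d)  →  {above(d), above(e), clear(c), near(d), on(a,c), on(b,b), on(c,b), on(c,c), on(d,d)}
4. grab(e,b)  →  {above(d), above(e), clear(c), near(d), near(e), on(a,c), on(b,b), on(c,b), on(c,c), on(d,d), on(e,b)}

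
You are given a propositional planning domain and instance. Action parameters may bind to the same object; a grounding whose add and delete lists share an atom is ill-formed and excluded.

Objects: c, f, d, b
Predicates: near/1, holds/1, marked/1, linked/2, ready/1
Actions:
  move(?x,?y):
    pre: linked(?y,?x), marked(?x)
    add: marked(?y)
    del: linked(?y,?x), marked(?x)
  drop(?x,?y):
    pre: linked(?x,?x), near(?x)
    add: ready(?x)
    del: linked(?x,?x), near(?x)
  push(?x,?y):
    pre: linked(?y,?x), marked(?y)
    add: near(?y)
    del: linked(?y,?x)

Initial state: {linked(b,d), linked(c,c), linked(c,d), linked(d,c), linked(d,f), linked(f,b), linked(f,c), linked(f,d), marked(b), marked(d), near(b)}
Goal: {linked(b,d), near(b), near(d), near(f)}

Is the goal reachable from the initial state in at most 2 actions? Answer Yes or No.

No

1. move(b,f)  →  {linked(b,d), linked(c,c), linked(c,d), linked(d,c), linked(d,f), linked(f,c), linked(f,d), marked(d), marked(f), near(b)}
2. push(c,f)  →  {linked(b,d), linked(c,c), linked(c,d), linked(d,c), linked(d,f), linked(f,d), marked(d), marked(f), near(b), near(f)}
3. push(c,d)  →  {linked(b,d), linked(c,c), linked(c,d), linked(d,f), linked(f,d), marked(d), marked(f), near(b), near(d), near(f)}
optimal plan length = 3; 3 > 2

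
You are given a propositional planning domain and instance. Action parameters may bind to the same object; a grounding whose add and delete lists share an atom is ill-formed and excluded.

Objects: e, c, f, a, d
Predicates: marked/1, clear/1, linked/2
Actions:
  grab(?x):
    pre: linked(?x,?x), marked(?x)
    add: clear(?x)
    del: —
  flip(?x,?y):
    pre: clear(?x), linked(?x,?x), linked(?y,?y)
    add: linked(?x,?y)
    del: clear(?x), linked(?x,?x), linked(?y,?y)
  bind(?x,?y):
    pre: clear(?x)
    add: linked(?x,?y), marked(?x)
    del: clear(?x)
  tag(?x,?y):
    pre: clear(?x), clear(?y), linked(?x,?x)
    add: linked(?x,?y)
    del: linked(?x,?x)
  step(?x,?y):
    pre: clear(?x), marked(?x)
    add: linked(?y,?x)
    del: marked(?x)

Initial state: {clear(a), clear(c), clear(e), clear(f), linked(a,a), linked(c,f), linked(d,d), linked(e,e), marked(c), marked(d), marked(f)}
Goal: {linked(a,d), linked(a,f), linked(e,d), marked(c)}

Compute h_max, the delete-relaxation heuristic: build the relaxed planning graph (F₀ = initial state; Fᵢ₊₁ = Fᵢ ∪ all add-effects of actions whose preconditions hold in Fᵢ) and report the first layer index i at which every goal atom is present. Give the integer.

F0 = init (11 atoms)
F1 = F0 ∪ {clear(d), linked(a,c), linked(a,d), linked(a,e), linked(a,f), linked(c,a), linked(c,c), linked(c,d), linked(c,e), linked(d,c), linked(d,f), linked(e,a), linked(e,c), linked(e,d), linked(e,f), linked(f,a), linked(f,c), linked(f,d), linked(f,e), linked(f,f), marked(a), marked(e)}  (33 atoms)
goal ⊆ F1  ⇒  h_max = 1

1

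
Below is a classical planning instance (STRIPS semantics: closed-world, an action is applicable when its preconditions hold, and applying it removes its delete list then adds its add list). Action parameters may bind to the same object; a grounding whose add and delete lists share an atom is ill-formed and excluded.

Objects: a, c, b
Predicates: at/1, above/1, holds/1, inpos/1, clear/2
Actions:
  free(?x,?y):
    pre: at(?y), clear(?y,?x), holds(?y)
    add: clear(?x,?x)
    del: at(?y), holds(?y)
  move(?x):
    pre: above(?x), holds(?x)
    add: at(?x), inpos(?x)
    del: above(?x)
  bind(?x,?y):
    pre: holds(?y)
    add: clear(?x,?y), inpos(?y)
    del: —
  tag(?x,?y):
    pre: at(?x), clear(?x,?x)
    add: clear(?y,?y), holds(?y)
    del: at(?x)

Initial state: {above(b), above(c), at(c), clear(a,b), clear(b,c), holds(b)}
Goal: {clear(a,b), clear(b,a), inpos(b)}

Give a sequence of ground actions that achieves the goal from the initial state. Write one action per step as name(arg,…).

move(b); free(c,b); tag(c,a); bind(b,a)

1. move(b)  →  {above(c), at(b), at(c), clear(a,b), clear(b,c), holds(b), inpos(b)}
2. free(c,b)  →  {above(c), at(c), clear(a,b), clear(b,c), clear(c,c), inpos(b)}
3. tag(c,a)  →  {above(c), clear(a,a), clear(a,b), clear(b,c), clear(c,c), holds(a), inpos(b)}
4. bind(b,a)  →  {above(c), clear(a,a), clear(a,b), clear(b,a), clear(b,c), clear(c,c), holds(a), inpos(a), inpos(b)}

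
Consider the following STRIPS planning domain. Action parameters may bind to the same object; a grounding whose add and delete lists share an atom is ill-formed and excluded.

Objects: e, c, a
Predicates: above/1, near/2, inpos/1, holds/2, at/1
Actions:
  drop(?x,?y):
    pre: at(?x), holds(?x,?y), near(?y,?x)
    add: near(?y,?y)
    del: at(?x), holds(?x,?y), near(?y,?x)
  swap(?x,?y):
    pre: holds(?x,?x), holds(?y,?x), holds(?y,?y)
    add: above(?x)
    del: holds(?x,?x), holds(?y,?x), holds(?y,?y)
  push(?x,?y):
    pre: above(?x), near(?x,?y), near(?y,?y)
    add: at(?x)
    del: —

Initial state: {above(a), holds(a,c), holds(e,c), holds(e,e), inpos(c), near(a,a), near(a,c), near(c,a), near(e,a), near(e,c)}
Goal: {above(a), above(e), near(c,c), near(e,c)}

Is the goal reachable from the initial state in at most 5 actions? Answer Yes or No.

Yes

1. swap(e,e)  →  {above(a), above(e), holds(a,c), holds(e,c), inpos(c), near(a,a), near(a,c), near(c,a), near(e,a), near(e,c)}
2. push(a,a)  →  {above(a), above(e), at(a), holds(a,c), holds(e,c), inpos(c), near(a,a), near(a,c), near(c,a), near(e,a), near(e,c)}
3. drop(a,c)  →  {above(a), above(e), holds(e,c), inpos(c), near(a,a), near(a,c), near(c,c), near(e,a), near(e,c)}
optimal plan length = 3; 3 ≤ 5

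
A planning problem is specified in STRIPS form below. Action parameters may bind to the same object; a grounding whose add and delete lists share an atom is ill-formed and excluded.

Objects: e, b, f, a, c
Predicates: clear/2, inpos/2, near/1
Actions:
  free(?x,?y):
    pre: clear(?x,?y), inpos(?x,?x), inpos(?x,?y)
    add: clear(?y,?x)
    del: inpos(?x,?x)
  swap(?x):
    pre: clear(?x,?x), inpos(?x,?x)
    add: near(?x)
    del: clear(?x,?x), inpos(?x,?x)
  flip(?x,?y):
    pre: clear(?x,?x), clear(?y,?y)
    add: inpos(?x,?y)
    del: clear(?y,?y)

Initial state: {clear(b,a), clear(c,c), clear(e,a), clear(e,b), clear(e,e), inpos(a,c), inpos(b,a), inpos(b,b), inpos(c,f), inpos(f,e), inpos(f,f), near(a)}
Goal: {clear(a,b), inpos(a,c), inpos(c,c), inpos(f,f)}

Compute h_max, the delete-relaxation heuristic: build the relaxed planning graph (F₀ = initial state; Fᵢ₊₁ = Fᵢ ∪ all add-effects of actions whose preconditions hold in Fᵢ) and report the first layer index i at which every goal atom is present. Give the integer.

1

F0 = init (12 atoms)
F1 = F0 ∪ {clear(a,b), inpos(c,c), inpos(c,e), inpos(e,c), inpos(e,e)}  (17 atoms)
goal ⊆ F1  ⇒  h_max = 1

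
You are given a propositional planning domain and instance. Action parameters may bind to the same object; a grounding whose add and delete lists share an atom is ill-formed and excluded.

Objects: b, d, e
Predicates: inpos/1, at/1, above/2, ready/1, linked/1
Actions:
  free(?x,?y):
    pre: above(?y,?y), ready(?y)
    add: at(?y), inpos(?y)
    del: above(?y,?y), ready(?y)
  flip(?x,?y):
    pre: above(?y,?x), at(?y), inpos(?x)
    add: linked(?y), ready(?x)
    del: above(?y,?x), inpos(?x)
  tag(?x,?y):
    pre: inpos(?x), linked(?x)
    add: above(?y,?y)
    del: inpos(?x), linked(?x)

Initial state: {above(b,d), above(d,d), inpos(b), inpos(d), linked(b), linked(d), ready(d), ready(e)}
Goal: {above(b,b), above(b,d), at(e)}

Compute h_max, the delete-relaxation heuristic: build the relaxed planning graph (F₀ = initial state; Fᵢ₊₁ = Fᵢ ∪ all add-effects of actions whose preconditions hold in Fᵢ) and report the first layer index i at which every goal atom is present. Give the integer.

F0 = init (8 atoms)
F1 = F0 ∪ {above(b,b), above(e,e), at(d)}  (11 atoms)
F2 = F1 ∪ {at(e), inpos(e)}  (13 atoms)
goal ⊆ F2  ⇒  h_max = 2

2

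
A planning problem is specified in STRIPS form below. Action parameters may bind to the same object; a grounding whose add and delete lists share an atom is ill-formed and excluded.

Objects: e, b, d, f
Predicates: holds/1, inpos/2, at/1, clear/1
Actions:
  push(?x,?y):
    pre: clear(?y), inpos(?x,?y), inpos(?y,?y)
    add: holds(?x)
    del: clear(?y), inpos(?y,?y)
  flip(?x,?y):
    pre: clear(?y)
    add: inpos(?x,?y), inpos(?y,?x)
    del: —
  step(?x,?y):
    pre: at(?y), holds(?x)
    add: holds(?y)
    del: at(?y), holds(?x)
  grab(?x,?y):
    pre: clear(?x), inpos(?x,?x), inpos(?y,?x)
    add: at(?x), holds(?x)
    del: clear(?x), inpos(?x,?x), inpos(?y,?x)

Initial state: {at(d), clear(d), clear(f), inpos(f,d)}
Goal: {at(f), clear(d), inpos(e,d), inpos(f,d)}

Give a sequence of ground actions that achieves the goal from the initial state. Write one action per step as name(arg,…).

flip(e,d); flip(f,f); grab(f,f)

1. flip(e,d)  →  {at(d), clear(d), clear(f), inpos(d,e), inpos(e,d), inpos(f,d)}
2. flip(f,f)  →  {at(d), clear(d), clear(f), inpos(d,e), inpos(e,d), inpos(f,d), inpos(f,f)}
3. grab(f,f)  →  {at(d), at(f), clear(d), holds(f), inpos(d,e), inpos(e,d), inpos(f,d)}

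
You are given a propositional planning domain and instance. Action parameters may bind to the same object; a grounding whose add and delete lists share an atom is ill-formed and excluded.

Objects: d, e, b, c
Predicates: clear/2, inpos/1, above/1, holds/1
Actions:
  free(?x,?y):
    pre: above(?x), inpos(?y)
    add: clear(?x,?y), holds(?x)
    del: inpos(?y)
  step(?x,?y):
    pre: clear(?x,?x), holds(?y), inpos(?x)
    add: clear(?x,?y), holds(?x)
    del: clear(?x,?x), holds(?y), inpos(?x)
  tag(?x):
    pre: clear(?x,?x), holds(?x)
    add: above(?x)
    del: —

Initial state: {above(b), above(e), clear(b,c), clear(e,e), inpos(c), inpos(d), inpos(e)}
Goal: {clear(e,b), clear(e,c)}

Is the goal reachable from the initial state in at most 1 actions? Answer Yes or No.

No

1. free(e,c)  →  {above(b), above(e), clear(b,c), clear(e,c), clear(e,e), holds(e), inpos(d), inpos(e)}
2. free(b,d)  →  {above(b), above(e), clear(b,c), clear(b,d), clear(e,c), clear(e,e), holds(b), holds(e), inpos(e)}
3. step(e,b)  →  {above(b), above(e), clear(b,c), clear(b,d), clear(e,b), clear(e,c), holds(e)}
optimal plan length = 3; 3 > 1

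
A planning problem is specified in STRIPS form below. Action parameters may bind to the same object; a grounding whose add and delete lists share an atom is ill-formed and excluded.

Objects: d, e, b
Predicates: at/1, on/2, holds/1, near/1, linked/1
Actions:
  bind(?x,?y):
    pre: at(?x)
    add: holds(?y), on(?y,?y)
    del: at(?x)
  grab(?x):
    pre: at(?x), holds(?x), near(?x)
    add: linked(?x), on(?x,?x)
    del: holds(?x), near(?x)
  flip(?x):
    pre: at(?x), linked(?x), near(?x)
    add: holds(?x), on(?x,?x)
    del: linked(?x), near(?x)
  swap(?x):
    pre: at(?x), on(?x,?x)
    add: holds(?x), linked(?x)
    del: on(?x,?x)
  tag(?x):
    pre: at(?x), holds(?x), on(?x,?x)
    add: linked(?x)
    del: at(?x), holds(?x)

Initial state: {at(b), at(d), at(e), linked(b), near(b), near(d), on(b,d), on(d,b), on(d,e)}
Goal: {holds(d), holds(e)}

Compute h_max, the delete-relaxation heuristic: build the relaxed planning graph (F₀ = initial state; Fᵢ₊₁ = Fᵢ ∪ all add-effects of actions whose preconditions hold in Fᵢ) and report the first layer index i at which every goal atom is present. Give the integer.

F0 = init (9 atoms)
F1 = F0 ∪ {holds(b), holds(d), holds(e), on(b,b), on(d,d), on(e,e)}  (15 atoms)
goal ⊆ F1  ⇒  h_max = 1

1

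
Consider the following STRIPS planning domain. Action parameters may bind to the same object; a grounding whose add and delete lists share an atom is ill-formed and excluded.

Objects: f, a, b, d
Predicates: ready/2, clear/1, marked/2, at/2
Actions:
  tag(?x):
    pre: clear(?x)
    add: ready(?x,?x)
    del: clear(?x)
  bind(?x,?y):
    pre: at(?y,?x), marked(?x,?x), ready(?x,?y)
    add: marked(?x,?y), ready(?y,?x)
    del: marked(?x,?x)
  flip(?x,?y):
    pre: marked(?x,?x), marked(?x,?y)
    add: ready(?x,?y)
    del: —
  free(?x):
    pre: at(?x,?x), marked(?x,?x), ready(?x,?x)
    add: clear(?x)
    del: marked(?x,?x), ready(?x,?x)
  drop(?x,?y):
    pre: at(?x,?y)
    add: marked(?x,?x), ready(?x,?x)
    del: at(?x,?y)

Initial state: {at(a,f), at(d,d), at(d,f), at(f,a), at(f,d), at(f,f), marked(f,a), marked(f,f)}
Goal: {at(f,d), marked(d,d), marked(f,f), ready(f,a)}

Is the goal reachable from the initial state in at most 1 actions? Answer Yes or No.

1. flip(f,a)  →  {at(a,f), at(d,d), at(d,f), at(f,a), at(f,d), at(f,f), marked(f,a), marked(f,f), ready(f,a)}
2. drop(d,f)  →  {at(a,f), at(d,d), at(f,a), at(f,d), at(f,f), marked(d,d), marked(f,a), marked(f,f), ready(d,d), ready(f,a)}
optimal plan length = 2; 2 > 1

No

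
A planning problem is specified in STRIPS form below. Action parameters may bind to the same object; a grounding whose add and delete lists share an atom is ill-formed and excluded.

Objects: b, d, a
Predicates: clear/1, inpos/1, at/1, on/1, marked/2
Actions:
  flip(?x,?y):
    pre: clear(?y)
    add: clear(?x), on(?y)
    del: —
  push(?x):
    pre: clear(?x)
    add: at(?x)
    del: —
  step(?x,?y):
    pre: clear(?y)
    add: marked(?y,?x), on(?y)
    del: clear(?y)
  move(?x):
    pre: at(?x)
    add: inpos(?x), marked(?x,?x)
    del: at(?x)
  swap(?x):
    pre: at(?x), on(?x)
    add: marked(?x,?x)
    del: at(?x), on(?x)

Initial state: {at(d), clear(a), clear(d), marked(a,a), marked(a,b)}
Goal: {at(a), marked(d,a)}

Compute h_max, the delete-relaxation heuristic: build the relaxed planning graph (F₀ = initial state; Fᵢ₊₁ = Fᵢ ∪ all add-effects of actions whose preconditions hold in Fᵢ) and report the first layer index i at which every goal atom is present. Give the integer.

1

F0 = init (5 atoms)
F1 = F0 ∪ {at(a), clear(b), inpos(d), marked(a,d), marked(d,a), marked(d,b), marked(d,d), on(a), on(d)}  (14 atoms)
goal ⊆ F1  ⇒  h_max = 1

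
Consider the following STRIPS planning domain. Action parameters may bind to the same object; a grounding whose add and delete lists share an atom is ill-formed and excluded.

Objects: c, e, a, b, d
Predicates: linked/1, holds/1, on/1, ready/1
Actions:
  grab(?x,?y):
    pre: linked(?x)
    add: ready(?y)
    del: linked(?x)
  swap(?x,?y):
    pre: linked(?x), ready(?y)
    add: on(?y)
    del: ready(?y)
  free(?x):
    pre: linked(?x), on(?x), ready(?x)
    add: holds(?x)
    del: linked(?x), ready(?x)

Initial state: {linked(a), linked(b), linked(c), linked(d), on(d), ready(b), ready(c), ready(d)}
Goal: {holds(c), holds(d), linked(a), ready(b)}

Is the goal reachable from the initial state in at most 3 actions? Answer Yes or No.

No

1. swap(c,c)  →  {linked(a), linked(b), linked(c), linked(d), on(c), on(d), ready(b), ready(d)}
2. grab(b,c)  →  {linked(a), linked(c), linked(d), on(c), on(d), ready(b), ready(c), ready(d)}
3. free(c)  →  {holds(c), linked(a), linked(d), on(c), on(d), ready(b), ready(d)}
4. free(d)  →  {holds(c), holds(d), linked(a), on(c), on(d), ready(b)}
optimal plan length = 4; 4 > 3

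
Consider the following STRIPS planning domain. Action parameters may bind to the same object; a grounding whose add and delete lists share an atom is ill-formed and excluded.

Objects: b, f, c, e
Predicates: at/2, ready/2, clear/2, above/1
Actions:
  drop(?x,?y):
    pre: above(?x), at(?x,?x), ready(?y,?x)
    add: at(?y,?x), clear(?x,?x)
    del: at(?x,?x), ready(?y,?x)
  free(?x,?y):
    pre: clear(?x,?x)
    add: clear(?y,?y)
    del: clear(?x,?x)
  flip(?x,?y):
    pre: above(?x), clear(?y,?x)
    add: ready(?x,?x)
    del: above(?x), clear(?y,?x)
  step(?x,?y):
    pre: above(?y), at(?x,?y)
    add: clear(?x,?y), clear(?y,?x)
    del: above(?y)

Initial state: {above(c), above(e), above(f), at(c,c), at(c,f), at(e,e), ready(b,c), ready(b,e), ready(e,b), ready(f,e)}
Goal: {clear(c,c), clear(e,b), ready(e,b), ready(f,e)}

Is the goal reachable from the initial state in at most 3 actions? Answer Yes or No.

1. drop(c,b)  →  {above(c), above(e), above(f), at(b,c), at(c,f), at(e,e), clear(c,c), ready(b,e), ready(e,b), ready(f,e)}
2. drop(e,b)  →  {above(c), above(e), above(f), at(b,c), at(b,e), at(c,f), clear(c,c), clear(e,e), ready(e,b), ready(f,e)}
3. step(b,e)  →  {above(c), above(f), at(b,c), at(b,e), at(c,f), clear(b,e), clear(c,c), clear(e,b), clear(e,e), ready(e,b), ready(f,e)}
optimal plan length = 3; 3 ≤ 3

Yes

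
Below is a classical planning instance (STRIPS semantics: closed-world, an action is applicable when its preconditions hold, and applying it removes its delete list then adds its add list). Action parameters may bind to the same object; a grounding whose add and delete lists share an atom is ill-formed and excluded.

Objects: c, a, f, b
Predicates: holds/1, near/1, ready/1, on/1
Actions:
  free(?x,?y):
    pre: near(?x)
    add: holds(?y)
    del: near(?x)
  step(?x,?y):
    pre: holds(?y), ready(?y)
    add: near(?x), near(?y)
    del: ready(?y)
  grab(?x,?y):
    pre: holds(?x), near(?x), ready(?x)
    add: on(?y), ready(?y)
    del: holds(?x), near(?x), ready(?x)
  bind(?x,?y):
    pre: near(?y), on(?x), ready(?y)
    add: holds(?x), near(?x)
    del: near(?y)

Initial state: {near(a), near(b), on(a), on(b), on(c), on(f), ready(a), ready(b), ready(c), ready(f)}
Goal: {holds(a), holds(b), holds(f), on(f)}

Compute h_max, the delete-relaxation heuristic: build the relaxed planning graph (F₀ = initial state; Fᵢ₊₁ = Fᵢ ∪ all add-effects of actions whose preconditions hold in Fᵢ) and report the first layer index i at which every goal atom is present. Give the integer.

F0 = init (10 atoms)
F1 = F0 ∪ {holds(a), holds(b), holds(c), holds(f), near(c), near(f)}  (16 atoms)
goal ⊆ F1  ⇒  h_max = 1

1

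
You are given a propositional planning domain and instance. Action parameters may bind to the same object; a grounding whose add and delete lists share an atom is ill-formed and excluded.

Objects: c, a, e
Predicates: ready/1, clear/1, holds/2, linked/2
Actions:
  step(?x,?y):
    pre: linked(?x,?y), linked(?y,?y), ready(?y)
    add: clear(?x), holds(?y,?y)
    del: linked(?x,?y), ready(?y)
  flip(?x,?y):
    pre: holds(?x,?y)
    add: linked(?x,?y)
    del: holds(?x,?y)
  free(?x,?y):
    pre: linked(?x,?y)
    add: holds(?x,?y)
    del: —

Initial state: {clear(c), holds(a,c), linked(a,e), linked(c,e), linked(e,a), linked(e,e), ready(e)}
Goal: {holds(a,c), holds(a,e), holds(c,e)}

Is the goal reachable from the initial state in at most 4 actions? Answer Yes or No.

1. free(c,e)  →  {clear(c), holds(a,c), holds(c,e), linked(a,e), linked(c,e), linked(e,a), linked(e,e), ready(e)}
2. free(a,e)  →  {clear(c), holds(a,c), holds(a,e), holds(c,e), linked(a,e), linked(c,e), linked(e,a), linked(e,e), ready(e)}
optimal plan length = 2; 2 ≤ 4

Yes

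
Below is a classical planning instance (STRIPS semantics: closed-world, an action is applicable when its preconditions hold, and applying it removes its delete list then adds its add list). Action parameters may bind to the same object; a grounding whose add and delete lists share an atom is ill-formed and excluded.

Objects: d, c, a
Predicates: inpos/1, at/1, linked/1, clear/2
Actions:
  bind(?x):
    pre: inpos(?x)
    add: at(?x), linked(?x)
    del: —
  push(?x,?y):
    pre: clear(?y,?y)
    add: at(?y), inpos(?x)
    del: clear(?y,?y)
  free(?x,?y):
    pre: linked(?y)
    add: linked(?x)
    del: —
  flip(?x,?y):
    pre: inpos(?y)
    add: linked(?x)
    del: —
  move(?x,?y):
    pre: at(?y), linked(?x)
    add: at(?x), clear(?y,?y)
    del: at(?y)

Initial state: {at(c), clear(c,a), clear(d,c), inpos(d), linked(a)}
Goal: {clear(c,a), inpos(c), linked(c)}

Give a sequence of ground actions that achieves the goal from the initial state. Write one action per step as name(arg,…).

1. free(c,a)  →  {at(c), clear(c,a), clear(d,c), inpos(d), linked(a), linked(c)}
2. move(a,c)  →  {at(a), clear(c,a), clear(c,c), clear(d,c), inpos(d), linked(a), linked(c)}
3. push(c,c)  →  {at(a), at(c), clear(c,a), clear(d,c), inpos(c), inpos(d), linked(a), linked(c)}

free(c,a); move(a,c); push(c,c)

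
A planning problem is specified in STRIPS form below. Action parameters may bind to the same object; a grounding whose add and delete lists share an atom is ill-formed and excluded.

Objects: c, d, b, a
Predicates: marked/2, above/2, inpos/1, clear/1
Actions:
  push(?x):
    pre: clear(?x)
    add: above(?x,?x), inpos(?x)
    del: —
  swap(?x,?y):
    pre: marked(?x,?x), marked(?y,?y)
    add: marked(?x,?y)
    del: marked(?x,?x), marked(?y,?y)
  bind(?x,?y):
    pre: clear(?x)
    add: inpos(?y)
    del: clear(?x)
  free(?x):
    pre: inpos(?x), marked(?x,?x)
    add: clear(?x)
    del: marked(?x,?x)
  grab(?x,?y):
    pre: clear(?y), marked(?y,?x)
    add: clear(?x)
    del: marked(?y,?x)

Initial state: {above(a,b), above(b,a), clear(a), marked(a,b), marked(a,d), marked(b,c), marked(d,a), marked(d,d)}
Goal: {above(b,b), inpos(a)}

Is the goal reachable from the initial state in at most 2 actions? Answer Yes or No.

No

1. push(a)  →  {above(a,a), above(a,b), above(b,a), clear(a), inpos(a), marked(a,b), marked(a,d), marked(b,c), marked(d,a), marked(d,d)}
2. grab(b,a)  →  {above(a,a), above(a,b), above(b,a), clear(a), clear(b), inpos(a), marked(a,d), marked(b,c), marked(d,a), marked(d,d)}
3. push(b)  →  {above(a,a), above(a,b), above(b,a), above(b,b), clear(a), clear(b), inpos(a), inpos(b), marked(a,d), marked(b,c), marked(d,a), marked(d,d)}
optimal plan length = 3; 3 > 2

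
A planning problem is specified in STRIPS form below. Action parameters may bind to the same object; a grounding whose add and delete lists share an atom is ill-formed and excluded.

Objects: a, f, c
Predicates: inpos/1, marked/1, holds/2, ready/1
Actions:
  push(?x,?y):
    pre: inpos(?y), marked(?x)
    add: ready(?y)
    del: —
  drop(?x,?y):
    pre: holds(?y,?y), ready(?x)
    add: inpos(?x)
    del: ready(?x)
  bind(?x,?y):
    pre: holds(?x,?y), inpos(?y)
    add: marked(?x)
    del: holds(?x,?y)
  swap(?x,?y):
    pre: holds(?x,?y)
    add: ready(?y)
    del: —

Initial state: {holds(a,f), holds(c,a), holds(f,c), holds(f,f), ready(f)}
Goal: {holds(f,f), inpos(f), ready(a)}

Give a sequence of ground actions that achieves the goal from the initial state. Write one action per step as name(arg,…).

1. drop(f,f)  →  {holds(a,f), holds(c,a), holds(f,c), holds(f,f), inpos(f)}
2. swap(c,a)  →  {holds(a,f), holds(c,a), holds(f,c), holds(f,f), inpos(f), ready(a)}

drop(f,f); swap(c,a)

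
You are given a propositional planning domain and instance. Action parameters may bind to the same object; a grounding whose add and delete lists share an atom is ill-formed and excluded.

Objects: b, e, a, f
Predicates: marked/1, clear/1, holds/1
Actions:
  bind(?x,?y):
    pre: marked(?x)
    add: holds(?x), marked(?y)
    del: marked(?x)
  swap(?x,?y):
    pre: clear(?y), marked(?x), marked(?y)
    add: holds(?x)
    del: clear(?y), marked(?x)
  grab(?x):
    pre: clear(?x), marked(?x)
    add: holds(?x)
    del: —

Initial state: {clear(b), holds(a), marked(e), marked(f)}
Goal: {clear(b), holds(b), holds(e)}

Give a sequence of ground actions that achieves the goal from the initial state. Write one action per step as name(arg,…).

1. bind(e,b)  →  {clear(b), holds(a), holds(e), marked(b), marked(f)}
2. bind(b,e)  →  {clear(b), holds(a), holds(b), holds(e), marked(e), marked(f)}

bind(e,b); bind(b,e)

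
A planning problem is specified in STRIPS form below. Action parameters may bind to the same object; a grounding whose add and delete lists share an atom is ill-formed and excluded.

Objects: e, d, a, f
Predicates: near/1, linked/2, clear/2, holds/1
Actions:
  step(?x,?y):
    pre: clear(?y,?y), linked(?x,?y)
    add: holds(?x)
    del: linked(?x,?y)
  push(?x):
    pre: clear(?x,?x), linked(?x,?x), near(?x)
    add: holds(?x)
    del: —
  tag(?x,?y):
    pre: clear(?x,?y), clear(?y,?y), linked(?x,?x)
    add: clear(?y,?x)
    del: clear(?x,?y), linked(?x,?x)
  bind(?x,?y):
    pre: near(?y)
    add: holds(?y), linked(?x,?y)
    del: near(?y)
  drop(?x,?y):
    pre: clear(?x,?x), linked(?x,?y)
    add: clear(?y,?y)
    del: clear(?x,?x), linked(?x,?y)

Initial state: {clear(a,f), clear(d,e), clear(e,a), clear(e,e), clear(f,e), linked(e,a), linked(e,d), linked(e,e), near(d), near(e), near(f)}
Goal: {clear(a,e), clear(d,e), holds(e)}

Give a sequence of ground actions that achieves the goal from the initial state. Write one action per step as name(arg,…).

1. push(e)  →  {clear(a,f), clear(d,e), clear(e,a), clear(e,e), clear(f,e), holds(e), linked(e,a), linked(e,d), linked(e,e), near(d), near(e), near(f)}
2. drop(e,a)  →  {clear(a,a), clear(a,f), clear(d,e), clear(e,a), clear(f,e), holds(e), linked(e,d), linked(e,e), near(d), near(e), near(f)}
3. tag(e,a)  →  {clear(a,a), clear(a,e), clear(a,f), clear(d,e), clear(f,e), holds(e), linked(e,d), near(d), near(e), near(f)}

push(e); drop(e,a); tag(e,a)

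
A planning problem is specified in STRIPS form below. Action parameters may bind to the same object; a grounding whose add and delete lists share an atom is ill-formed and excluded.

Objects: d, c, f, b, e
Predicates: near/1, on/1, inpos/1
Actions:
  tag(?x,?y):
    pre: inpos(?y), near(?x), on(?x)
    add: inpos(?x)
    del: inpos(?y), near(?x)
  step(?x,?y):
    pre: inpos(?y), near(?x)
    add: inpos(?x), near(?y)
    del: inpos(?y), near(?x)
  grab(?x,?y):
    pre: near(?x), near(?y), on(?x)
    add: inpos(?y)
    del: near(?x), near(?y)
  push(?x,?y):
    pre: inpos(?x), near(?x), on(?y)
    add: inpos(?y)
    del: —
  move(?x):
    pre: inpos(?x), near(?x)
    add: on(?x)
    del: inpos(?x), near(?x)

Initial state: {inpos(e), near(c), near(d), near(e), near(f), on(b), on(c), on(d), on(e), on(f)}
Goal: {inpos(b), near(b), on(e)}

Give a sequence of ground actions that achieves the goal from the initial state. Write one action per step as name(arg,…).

push(e,b); step(d,b); push(e,b)

1. push(e,b)  →  {inpos(b), inpos(e), near(c), near(d), near(e), near(f), on(b), on(c), on(d), on(e), on(f)}
2. step(d,b)  →  {inpos(d), inpos(e), near(b), near(c), near(e), near(f), on(b), on(c), on(d), on(e), on(f)}
3. push(e,b)  →  {inpos(b), inpos(d), inpos(e), near(b), near(c), near(e), near(f), on(b), on(c), on(d), on(e), on(f)}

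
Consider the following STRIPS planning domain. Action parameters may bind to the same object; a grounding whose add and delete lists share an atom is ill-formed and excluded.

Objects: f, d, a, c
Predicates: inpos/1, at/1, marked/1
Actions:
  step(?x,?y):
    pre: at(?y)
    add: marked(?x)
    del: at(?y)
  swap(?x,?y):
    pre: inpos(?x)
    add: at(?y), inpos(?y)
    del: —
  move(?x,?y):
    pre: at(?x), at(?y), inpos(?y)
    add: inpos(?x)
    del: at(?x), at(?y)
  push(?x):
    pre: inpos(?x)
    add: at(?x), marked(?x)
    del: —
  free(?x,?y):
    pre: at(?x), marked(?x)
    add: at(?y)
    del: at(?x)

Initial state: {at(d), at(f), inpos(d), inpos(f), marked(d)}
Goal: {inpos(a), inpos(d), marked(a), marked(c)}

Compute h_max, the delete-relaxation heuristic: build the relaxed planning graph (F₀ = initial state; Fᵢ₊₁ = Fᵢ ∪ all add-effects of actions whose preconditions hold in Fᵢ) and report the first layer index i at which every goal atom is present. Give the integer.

1

F0 = init (5 atoms)
F1 = F0 ∪ {at(a), at(c), inpos(a), inpos(c), marked(a), marked(c), marked(f)}  (12 atoms)
goal ⊆ F1  ⇒  h_max = 1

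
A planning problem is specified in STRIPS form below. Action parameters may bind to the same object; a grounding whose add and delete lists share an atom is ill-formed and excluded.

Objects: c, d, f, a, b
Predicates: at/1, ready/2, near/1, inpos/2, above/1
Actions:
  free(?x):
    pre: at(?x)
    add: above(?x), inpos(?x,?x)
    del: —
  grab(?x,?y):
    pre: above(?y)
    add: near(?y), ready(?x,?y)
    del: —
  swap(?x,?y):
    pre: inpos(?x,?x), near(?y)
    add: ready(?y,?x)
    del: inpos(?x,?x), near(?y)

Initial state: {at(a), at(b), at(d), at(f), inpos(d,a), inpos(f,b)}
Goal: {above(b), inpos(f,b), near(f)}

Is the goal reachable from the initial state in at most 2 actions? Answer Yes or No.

1. free(f)  →  {above(f), at(a), at(b), at(d), at(f), inpos(d,a), inpos(f,b), inpos(f,f)}
2. free(b)  →  {above(b), above(f), at(a), at(b), at(d), at(f), inpos(b,b), inpos(d,a), inpos(f,b), inpos(f,f)}
3. grab(c,f)  →  {above(b), above(f), at(a), at(b), at(d), at(f), inpos(b,b), inpos(d,a), inpos(f,b), inpos(f,f), near(f), ready(c,f)}
optimal plan length = 3; 3 > 2

No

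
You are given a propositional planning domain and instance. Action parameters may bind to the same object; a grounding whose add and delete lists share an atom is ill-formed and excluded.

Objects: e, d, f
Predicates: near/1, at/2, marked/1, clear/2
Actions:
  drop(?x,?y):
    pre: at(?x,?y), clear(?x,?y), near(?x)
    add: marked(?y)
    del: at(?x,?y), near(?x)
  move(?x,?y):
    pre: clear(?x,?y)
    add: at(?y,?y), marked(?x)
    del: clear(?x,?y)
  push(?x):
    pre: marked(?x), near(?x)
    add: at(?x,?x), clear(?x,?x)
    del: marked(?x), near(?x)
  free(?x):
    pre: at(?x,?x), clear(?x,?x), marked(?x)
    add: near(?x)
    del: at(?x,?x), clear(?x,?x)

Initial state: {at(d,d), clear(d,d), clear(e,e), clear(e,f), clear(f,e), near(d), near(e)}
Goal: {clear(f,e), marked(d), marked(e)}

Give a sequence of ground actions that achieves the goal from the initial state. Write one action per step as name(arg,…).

drop(d,d); move(e,e)

1. drop(d,d)  →  {clear(d,d), clear(e,e), clear(e,f), clear(f,e), marked(d), near(e)}
2. move(e,e)  →  {at(e,e), clear(d,d), clear(e,f), clear(f,e), marked(d), marked(e), near(e)}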